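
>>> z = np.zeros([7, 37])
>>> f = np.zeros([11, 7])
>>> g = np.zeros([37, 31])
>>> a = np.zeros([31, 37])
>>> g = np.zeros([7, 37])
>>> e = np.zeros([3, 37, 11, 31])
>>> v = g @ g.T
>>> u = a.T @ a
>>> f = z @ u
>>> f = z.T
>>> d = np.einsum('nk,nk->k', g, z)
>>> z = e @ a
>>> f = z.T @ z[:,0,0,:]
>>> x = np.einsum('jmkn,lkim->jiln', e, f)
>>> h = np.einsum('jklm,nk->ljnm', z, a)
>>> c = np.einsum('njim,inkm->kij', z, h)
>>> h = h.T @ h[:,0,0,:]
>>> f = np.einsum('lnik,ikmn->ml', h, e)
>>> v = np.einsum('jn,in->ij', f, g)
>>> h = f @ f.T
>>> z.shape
(3, 37, 11, 37)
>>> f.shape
(11, 37)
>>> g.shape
(7, 37)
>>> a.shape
(31, 37)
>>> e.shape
(3, 37, 11, 31)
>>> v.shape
(7, 11)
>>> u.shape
(37, 37)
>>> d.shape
(37,)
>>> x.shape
(3, 37, 37, 31)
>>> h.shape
(11, 11)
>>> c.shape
(31, 11, 37)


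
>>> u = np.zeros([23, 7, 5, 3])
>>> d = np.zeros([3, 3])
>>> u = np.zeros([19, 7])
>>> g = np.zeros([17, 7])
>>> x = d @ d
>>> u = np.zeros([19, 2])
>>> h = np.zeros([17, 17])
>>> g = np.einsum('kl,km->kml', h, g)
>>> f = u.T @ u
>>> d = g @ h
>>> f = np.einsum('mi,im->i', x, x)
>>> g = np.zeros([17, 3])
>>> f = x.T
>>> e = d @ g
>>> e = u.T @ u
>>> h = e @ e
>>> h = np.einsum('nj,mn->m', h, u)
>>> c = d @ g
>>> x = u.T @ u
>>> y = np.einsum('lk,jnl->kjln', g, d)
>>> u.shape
(19, 2)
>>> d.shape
(17, 7, 17)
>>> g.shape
(17, 3)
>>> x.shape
(2, 2)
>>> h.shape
(19,)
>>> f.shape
(3, 3)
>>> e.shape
(2, 2)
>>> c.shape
(17, 7, 3)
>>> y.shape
(3, 17, 17, 7)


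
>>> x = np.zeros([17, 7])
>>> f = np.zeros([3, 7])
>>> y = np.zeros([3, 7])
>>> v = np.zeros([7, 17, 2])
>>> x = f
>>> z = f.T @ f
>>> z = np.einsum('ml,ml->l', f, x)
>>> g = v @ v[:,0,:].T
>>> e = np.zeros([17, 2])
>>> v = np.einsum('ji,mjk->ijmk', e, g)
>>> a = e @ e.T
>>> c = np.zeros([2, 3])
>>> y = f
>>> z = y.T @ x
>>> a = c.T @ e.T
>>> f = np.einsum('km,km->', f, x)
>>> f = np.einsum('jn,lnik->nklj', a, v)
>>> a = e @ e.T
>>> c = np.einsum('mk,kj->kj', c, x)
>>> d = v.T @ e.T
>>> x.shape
(3, 7)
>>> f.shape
(17, 7, 2, 3)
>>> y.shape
(3, 7)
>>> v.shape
(2, 17, 7, 7)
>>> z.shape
(7, 7)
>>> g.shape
(7, 17, 7)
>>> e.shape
(17, 2)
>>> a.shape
(17, 17)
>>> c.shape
(3, 7)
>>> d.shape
(7, 7, 17, 17)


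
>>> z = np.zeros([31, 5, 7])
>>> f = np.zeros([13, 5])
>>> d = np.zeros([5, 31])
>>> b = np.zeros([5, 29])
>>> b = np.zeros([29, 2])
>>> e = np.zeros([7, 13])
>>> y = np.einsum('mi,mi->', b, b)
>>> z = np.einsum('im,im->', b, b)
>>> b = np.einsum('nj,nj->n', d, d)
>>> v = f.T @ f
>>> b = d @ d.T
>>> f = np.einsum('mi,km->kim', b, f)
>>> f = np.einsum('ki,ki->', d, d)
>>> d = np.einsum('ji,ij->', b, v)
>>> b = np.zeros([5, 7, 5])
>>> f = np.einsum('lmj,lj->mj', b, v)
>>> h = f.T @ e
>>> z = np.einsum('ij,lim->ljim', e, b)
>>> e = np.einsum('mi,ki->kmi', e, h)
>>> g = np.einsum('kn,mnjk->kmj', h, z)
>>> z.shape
(5, 13, 7, 5)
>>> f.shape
(7, 5)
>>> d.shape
()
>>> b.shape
(5, 7, 5)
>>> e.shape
(5, 7, 13)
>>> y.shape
()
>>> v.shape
(5, 5)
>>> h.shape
(5, 13)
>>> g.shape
(5, 5, 7)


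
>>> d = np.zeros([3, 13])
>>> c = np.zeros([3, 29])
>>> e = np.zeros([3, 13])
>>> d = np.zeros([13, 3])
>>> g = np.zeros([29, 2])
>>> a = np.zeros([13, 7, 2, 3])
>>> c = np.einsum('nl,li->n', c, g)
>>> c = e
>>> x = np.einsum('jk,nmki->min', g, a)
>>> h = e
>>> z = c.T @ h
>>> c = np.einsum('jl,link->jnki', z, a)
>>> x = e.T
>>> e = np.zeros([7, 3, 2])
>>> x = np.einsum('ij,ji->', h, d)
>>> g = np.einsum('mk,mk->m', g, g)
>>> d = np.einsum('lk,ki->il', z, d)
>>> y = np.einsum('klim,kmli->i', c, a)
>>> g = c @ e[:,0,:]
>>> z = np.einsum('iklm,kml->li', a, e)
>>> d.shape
(3, 13)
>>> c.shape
(13, 2, 3, 7)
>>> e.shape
(7, 3, 2)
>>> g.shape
(13, 2, 3, 2)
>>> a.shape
(13, 7, 2, 3)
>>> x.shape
()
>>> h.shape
(3, 13)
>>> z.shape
(2, 13)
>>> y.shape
(3,)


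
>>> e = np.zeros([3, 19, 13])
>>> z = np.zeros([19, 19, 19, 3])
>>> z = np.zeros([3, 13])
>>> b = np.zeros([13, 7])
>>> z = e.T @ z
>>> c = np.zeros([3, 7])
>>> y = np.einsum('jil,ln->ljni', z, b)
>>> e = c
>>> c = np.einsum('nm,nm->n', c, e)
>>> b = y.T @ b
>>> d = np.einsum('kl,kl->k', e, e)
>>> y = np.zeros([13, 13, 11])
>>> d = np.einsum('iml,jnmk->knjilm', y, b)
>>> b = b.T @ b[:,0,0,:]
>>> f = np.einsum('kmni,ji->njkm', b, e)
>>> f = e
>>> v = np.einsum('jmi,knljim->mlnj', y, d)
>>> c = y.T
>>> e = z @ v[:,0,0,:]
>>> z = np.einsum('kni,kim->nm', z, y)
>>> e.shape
(13, 19, 13)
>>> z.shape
(19, 11)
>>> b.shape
(7, 13, 7, 7)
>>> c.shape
(11, 13, 13)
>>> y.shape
(13, 13, 11)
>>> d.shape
(7, 7, 19, 13, 11, 13)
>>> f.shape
(3, 7)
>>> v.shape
(13, 19, 7, 13)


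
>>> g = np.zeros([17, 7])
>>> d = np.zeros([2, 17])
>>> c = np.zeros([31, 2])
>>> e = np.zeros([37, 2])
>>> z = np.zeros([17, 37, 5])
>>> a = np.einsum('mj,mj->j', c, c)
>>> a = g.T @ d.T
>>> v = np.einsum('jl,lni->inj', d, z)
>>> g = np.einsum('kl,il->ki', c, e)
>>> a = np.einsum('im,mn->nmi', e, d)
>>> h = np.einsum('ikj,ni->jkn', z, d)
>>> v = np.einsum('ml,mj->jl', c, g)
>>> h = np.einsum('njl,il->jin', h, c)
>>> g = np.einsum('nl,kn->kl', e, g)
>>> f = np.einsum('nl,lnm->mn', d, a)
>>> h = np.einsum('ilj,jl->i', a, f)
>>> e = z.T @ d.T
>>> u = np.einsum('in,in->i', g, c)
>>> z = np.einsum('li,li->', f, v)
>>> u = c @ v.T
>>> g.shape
(31, 2)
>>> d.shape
(2, 17)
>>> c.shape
(31, 2)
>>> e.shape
(5, 37, 2)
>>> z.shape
()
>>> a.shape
(17, 2, 37)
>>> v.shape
(37, 2)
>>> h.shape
(17,)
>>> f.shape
(37, 2)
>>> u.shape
(31, 37)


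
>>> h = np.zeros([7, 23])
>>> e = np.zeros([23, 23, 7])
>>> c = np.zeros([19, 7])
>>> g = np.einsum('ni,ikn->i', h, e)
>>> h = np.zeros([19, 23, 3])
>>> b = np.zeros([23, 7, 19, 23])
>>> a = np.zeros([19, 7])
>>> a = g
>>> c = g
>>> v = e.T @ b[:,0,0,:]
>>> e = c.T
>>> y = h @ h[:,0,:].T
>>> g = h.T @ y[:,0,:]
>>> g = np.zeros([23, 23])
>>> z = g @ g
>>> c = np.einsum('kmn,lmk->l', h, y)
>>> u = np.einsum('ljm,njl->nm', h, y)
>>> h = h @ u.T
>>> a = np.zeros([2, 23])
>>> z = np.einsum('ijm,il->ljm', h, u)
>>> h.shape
(19, 23, 19)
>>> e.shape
(23,)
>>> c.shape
(19,)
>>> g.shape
(23, 23)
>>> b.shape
(23, 7, 19, 23)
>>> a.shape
(2, 23)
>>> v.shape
(7, 23, 23)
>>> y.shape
(19, 23, 19)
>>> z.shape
(3, 23, 19)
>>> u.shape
(19, 3)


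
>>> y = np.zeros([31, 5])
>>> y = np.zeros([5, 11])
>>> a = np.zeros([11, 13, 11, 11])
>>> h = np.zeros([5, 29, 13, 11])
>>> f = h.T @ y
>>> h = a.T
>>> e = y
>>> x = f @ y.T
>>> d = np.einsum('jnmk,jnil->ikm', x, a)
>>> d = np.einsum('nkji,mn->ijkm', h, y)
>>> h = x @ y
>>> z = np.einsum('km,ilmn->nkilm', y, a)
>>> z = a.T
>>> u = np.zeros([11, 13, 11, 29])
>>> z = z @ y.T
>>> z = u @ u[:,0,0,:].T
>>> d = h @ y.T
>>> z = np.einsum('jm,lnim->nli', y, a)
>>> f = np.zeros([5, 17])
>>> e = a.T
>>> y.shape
(5, 11)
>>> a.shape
(11, 13, 11, 11)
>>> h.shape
(11, 13, 29, 11)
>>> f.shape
(5, 17)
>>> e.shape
(11, 11, 13, 11)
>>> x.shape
(11, 13, 29, 5)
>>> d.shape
(11, 13, 29, 5)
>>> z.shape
(13, 11, 11)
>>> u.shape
(11, 13, 11, 29)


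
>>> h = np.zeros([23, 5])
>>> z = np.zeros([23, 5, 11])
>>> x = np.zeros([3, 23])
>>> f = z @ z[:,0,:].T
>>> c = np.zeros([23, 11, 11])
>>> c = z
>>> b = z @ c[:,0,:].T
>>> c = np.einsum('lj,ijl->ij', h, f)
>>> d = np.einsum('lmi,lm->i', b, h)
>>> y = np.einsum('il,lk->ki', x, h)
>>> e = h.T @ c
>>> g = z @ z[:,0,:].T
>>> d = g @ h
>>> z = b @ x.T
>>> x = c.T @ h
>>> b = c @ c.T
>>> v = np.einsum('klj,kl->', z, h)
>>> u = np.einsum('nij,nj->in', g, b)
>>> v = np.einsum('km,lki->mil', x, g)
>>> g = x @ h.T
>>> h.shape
(23, 5)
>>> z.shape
(23, 5, 3)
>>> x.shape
(5, 5)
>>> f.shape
(23, 5, 23)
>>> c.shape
(23, 5)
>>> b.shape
(23, 23)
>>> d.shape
(23, 5, 5)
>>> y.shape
(5, 3)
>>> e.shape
(5, 5)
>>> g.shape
(5, 23)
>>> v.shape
(5, 23, 23)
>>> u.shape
(5, 23)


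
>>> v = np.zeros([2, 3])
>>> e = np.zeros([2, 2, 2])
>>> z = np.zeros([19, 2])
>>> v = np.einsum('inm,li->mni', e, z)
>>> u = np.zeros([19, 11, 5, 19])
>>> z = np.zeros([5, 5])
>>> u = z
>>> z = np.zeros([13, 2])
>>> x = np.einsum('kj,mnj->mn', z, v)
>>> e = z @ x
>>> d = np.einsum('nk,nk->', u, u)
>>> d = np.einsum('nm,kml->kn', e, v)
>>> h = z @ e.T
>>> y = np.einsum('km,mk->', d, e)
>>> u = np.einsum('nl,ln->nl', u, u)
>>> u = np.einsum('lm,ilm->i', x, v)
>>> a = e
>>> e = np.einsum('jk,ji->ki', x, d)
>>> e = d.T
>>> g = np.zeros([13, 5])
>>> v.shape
(2, 2, 2)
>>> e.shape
(13, 2)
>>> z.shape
(13, 2)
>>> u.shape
(2,)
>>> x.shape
(2, 2)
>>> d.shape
(2, 13)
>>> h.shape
(13, 13)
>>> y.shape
()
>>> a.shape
(13, 2)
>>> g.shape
(13, 5)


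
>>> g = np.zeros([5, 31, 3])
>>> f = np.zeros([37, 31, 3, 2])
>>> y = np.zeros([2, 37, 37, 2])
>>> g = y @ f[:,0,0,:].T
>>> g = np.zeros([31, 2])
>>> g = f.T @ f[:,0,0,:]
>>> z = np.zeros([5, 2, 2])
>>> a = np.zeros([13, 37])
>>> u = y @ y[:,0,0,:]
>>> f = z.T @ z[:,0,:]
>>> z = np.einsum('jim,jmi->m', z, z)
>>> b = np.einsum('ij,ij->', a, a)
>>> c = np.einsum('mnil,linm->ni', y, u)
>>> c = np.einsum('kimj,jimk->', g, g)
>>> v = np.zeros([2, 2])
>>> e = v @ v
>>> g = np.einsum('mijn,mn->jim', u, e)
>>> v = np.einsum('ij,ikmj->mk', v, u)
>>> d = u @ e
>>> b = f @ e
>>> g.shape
(37, 37, 2)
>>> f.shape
(2, 2, 2)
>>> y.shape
(2, 37, 37, 2)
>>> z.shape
(2,)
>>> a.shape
(13, 37)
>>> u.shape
(2, 37, 37, 2)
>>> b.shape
(2, 2, 2)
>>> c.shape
()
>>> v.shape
(37, 37)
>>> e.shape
(2, 2)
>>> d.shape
(2, 37, 37, 2)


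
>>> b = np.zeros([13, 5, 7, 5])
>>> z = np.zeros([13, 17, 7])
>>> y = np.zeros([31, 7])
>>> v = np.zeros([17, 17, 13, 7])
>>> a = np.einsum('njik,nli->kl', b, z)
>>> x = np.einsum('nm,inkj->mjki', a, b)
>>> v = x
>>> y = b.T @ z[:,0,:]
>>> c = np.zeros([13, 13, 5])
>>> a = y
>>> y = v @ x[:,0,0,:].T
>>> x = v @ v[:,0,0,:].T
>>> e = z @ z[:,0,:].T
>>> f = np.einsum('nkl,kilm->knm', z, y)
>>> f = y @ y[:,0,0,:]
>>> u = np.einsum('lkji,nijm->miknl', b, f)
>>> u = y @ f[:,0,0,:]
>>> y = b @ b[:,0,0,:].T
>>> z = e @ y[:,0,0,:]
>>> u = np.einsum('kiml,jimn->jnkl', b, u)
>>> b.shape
(13, 5, 7, 5)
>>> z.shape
(13, 17, 13)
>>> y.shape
(13, 5, 7, 13)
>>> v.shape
(17, 5, 7, 13)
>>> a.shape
(5, 7, 5, 7)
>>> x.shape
(17, 5, 7, 17)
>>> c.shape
(13, 13, 5)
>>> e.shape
(13, 17, 13)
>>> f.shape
(17, 5, 7, 17)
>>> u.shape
(17, 17, 13, 5)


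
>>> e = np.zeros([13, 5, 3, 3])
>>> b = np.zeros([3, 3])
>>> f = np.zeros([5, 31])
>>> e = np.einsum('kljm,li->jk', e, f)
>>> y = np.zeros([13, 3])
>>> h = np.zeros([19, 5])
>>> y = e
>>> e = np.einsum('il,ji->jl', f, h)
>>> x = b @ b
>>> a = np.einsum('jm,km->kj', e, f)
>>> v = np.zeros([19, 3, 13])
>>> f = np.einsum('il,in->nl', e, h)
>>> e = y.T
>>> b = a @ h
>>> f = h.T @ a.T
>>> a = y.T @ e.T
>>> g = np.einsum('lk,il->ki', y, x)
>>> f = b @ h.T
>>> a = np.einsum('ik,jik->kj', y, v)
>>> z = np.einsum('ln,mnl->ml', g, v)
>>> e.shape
(13, 3)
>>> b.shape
(5, 5)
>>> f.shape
(5, 19)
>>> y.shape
(3, 13)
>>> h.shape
(19, 5)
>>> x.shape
(3, 3)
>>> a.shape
(13, 19)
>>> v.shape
(19, 3, 13)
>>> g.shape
(13, 3)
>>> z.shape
(19, 13)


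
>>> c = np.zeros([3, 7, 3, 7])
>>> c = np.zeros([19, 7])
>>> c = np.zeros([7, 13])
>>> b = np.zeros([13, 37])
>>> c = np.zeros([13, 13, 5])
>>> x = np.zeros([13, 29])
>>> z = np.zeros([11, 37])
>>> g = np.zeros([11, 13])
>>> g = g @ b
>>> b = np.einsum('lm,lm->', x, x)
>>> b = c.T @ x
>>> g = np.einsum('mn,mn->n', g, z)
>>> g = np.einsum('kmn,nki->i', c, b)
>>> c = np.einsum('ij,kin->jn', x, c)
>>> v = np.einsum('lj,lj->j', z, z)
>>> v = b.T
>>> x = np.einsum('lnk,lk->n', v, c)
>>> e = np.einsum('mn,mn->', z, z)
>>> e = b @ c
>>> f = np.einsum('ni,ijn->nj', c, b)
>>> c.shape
(29, 5)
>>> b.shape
(5, 13, 29)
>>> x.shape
(13,)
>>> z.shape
(11, 37)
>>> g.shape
(29,)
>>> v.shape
(29, 13, 5)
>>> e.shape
(5, 13, 5)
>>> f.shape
(29, 13)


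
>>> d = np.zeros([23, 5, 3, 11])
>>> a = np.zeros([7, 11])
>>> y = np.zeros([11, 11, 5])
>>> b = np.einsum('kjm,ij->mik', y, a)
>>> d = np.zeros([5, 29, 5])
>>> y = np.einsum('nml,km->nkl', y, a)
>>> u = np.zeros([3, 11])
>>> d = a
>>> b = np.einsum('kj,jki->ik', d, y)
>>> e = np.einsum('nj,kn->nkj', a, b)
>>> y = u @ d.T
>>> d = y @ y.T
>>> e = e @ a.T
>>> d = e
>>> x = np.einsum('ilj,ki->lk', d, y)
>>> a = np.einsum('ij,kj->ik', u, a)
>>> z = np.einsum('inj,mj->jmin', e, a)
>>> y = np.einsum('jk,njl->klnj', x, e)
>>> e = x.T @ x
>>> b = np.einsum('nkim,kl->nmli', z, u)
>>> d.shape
(7, 5, 7)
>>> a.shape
(3, 7)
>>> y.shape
(3, 7, 7, 5)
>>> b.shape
(7, 5, 11, 7)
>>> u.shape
(3, 11)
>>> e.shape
(3, 3)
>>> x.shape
(5, 3)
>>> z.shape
(7, 3, 7, 5)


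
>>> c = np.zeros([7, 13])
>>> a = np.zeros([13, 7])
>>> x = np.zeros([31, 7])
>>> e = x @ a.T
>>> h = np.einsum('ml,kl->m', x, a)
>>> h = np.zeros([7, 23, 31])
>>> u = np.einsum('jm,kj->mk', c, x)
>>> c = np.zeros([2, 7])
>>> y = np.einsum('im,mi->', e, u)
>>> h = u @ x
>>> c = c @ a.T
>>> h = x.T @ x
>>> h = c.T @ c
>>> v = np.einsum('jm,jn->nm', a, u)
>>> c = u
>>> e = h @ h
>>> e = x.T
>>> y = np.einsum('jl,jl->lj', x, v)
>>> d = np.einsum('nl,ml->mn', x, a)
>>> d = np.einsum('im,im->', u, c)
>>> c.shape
(13, 31)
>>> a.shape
(13, 7)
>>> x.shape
(31, 7)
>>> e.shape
(7, 31)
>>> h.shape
(13, 13)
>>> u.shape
(13, 31)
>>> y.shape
(7, 31)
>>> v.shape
(31, 7)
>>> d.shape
()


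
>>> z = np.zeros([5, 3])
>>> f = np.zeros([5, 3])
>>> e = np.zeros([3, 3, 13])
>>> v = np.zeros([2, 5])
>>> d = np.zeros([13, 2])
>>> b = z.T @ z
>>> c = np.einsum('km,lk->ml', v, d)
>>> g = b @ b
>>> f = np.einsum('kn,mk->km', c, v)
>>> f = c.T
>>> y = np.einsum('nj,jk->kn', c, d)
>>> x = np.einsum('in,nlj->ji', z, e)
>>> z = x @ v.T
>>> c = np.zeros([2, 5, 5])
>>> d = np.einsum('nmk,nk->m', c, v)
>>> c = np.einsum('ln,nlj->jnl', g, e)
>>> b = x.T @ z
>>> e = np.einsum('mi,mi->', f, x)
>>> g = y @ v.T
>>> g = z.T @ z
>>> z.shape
(13, 2)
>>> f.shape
(13, 5)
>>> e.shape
()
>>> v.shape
(2, 5)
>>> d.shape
(5,)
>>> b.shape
(5, 2)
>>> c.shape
(13, 3, 3)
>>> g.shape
(2, 2)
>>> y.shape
(2, 5)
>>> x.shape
(13, 5)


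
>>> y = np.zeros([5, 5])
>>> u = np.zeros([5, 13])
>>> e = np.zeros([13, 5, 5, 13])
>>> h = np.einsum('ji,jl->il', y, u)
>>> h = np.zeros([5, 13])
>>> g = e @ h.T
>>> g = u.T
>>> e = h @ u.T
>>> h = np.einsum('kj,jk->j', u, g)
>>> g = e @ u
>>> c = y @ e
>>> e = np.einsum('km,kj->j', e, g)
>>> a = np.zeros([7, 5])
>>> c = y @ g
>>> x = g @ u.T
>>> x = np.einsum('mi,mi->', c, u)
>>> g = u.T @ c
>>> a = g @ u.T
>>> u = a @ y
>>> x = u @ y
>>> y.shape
(5, 5)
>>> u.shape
(13, 5)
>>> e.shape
(13,)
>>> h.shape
(13,)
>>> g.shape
(13, 13)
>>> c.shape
(5, 13)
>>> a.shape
(13, 5)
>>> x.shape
(13, 5)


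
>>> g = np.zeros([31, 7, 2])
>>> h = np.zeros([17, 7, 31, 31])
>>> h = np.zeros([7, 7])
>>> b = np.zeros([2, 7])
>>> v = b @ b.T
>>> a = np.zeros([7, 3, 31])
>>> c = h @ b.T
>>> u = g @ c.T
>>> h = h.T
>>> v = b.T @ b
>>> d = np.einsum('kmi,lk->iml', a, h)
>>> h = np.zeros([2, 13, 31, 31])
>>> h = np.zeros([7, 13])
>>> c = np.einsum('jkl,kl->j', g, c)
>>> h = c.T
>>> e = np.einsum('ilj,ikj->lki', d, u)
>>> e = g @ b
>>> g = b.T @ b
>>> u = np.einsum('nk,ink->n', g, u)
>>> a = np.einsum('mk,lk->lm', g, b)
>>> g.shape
(7, 7)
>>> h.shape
(31,)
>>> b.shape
(2, 7)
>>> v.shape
(7, 7)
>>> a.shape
(2, 7)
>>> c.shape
(31,)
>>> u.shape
(7,)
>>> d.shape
(31, 3, 7)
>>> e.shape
(31, 7, 7)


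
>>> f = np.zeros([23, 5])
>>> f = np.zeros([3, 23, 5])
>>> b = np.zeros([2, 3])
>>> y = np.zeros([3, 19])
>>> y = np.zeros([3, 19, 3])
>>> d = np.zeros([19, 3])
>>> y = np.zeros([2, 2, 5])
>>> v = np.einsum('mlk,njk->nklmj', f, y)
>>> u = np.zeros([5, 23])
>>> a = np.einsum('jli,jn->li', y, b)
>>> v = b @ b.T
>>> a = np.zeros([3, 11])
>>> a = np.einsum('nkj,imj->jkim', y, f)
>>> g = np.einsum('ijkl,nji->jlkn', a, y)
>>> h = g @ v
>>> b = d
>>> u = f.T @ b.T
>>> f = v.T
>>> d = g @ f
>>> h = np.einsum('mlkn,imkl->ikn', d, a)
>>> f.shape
(2, 2)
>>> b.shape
(19, 3)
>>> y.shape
(2, 2, 5)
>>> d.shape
(2, 23, 3, 2)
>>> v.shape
(2, 2)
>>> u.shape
(5, 23, 19)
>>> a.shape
(5, 2, 3, 23)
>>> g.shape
(2, 23, 3, 2)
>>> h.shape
(5, 3, 2)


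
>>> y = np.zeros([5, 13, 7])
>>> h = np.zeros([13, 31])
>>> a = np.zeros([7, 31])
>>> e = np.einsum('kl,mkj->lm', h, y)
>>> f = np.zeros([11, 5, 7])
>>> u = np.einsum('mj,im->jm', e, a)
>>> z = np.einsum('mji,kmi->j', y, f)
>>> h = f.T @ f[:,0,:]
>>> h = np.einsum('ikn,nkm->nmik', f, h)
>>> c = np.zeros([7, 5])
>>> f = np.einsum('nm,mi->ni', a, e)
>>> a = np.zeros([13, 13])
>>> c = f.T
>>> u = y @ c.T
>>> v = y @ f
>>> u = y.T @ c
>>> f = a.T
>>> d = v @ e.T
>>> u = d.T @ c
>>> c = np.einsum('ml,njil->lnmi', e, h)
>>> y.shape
(5, 13, 7)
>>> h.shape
(7, 7, 11, 5)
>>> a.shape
(13, 13)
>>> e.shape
(31, 5)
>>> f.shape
(13, 13)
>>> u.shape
(31, 13, 7)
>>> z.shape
(13,)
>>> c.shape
(5, 7, 31, 11)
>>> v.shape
(5, 13, 5)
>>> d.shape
(5, 13, 31)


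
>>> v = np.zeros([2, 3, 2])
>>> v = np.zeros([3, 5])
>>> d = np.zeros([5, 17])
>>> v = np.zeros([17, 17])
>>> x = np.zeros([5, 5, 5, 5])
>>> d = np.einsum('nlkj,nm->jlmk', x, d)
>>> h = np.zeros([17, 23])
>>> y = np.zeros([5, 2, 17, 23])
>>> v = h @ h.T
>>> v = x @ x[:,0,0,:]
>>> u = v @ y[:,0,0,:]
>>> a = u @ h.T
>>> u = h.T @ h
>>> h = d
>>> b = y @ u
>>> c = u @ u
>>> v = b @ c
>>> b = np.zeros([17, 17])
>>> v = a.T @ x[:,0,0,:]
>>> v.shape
(17, 5, 5, 5)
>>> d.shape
(5, 5, 17, 5)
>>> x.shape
(5, 5, 5, 5)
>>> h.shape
(5, 5, 17, 5)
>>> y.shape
(5, 2, 17, 23)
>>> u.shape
(23, 23)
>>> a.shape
(5, 5, 5, 17)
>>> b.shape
(17, 17)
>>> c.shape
(23, 23)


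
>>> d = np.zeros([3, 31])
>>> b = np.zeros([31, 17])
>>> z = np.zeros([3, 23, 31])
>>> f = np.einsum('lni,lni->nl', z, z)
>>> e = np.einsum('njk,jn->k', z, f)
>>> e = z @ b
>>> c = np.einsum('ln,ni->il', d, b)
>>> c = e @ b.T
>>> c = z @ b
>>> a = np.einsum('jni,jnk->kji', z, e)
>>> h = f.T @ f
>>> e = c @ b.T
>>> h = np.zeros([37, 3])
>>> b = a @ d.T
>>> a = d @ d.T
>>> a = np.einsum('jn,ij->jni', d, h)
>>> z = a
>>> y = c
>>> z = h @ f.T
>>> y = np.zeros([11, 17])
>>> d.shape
(3, 31)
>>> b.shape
(17, 3, 3)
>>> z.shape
(37, 23)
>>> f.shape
(23, 3)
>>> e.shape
(3, 23, 31)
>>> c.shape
(3, 23, 17)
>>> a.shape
(3, 31, 37)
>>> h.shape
(37, 3)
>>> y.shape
(11, 17)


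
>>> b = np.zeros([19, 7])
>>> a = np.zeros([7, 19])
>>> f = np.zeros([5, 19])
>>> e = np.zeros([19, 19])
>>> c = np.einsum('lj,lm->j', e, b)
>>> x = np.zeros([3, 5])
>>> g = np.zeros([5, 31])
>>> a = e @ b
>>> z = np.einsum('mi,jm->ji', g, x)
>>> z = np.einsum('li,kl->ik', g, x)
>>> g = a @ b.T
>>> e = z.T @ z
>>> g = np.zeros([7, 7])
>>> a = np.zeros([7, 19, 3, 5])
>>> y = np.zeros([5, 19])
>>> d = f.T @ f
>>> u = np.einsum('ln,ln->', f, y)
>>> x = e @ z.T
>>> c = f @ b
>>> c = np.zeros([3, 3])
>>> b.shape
(19, 7)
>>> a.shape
(7, 19, 3, 5)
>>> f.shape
(5, 19)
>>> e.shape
(3, 3)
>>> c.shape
(3, 3)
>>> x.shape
(3, 31)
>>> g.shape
(7, 7)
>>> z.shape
(31, 3)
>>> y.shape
(5, 19)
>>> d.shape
(19, 19)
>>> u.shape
()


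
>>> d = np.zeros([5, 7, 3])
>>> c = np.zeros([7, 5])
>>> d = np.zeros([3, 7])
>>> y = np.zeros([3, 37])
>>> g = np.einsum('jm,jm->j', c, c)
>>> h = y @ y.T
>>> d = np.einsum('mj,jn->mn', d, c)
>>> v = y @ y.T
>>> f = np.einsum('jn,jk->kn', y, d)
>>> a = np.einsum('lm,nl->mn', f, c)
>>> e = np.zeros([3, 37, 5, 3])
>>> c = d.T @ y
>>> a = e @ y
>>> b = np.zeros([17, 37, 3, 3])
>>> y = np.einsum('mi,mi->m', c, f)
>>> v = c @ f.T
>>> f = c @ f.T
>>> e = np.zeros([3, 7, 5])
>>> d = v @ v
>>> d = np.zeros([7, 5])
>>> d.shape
(7, 5)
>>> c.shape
(5, 37)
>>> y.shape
(5,)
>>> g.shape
(7,)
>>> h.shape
(3, 3)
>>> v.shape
(5, 5)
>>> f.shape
(5, 5)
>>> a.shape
(3, 37, 5, 37)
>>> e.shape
(3, 7, 5)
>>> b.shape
(17, 37, 3, 3)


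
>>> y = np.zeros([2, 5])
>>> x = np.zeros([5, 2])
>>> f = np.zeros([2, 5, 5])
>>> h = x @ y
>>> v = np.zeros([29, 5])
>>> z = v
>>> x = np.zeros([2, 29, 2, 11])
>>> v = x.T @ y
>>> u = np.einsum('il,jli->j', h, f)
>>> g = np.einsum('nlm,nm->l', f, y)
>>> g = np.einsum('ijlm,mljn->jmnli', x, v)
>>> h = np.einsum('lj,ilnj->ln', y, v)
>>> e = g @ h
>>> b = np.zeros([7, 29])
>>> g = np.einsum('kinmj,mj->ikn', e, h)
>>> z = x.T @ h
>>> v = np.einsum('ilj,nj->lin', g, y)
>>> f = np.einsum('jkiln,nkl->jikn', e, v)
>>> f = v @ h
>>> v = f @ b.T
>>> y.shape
(2, 5)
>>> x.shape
(2, 29, 2, 11)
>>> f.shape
(29, 11, 29)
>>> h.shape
(2, 29)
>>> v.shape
(29, 11, 7)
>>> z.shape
(11, 2, 29, 29)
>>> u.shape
(2,)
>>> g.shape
(11, 29, 5)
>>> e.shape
(29, 11, 5, 2, 29)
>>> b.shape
(7, 29)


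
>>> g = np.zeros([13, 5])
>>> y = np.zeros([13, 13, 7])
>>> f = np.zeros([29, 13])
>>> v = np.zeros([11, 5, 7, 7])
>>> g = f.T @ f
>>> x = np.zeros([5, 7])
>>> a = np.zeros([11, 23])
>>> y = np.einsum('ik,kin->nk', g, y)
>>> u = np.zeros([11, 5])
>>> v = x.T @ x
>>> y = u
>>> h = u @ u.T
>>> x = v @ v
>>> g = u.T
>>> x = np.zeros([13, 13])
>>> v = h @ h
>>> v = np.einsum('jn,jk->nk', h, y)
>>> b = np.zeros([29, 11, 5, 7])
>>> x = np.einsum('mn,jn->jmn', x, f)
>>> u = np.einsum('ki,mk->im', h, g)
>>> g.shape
(5, 11)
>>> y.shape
(11, 5)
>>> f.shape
(29, 13)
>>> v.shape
(11, 5)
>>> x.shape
(29, 13, 13)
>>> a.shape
(11, 23)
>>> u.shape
(11, 5)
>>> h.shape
(11, 11)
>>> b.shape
(29, 11, 5, 7)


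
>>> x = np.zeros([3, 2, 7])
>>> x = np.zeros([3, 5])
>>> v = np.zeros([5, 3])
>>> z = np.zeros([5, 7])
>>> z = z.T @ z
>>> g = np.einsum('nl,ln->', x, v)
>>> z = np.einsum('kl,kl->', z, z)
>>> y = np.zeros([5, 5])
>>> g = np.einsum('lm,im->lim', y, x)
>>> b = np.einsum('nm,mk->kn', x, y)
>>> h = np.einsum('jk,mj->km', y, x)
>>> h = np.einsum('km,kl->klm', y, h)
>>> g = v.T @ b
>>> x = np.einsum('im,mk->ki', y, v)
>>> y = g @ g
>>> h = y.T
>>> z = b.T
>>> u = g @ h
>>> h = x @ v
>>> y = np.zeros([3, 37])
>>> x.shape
(3, 5)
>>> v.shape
(5, 3)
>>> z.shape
(3, 5)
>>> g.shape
(3, 3)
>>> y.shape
(3, 37)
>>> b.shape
(5, 3)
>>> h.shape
(3, 3)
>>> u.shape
(3, 3)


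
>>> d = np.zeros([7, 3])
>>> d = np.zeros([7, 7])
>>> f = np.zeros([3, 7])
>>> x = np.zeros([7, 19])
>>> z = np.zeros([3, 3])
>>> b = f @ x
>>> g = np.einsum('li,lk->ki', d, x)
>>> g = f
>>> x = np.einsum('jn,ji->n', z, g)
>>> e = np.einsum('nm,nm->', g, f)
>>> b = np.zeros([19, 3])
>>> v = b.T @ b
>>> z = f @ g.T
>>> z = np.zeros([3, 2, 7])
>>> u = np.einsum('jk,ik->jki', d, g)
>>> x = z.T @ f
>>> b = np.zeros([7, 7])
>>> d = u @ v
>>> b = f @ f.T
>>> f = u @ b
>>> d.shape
(7, 7, 3)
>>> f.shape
(7, 7, 3)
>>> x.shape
(7, 2, 7)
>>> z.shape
(3, 2, 7)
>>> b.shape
(3, 3)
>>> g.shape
(3, 7)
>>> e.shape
()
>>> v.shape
(3, 3)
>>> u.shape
(7, 7, 3)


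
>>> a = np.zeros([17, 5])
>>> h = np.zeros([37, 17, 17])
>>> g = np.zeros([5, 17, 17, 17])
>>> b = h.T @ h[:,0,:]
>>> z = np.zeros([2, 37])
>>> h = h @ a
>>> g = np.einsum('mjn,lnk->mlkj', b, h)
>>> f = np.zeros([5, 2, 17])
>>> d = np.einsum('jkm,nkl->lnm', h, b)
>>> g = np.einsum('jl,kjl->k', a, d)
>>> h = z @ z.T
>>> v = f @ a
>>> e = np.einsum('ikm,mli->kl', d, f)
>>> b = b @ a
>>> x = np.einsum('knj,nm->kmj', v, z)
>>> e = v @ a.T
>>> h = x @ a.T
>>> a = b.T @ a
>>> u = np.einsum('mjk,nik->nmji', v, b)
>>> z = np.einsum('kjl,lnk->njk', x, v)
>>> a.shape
(5, 17, 5)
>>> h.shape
(5, 37, 17)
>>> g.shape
(17,)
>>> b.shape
(17, 17, 5)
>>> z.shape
(2, 37, 5)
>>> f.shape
(5, 2, 17)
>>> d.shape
(17, 17, 5)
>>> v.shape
(5, 2, 5)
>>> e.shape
(5, 2, 17)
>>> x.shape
(5, 37, 5)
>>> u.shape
(17, 5, 2, 17)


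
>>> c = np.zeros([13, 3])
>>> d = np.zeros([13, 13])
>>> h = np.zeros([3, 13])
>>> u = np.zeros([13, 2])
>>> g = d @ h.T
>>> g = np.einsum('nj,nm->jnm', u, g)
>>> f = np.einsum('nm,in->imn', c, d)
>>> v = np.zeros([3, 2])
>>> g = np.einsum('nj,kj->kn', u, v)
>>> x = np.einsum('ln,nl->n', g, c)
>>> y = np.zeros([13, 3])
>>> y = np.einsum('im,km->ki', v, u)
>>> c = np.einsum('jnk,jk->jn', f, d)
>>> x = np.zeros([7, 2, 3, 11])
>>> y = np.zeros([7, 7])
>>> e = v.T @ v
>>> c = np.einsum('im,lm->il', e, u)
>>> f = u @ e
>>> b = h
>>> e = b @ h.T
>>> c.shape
(2, 13)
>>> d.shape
(13, 13)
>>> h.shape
(3, 13)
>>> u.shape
(13, 2)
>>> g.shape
(3, 13)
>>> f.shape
(13, 2)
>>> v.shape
(3, 2)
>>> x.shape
(7, 2, 3, 11)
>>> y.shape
(7, 7)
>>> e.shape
(3, 3)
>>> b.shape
(3, 13)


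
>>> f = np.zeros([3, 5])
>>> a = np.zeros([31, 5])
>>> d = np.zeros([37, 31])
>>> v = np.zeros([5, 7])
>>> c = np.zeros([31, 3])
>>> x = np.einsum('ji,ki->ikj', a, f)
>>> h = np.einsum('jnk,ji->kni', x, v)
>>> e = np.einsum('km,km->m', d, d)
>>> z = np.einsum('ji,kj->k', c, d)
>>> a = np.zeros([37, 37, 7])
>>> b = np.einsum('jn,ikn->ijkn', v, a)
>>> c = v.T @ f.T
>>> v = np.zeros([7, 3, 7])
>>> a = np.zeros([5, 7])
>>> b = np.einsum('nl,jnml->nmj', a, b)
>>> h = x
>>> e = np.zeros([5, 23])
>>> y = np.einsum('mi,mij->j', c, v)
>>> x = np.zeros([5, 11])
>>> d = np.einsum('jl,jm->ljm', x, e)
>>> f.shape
(3, 5)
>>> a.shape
(5, 7)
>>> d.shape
(11, 5, 23)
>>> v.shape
(7, 3, 7)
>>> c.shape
(7, 3)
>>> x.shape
(5, 11)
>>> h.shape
(5, 3, 31)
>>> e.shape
(5, 23)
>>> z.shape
(37,)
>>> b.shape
(5, 37, 37)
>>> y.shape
(7,)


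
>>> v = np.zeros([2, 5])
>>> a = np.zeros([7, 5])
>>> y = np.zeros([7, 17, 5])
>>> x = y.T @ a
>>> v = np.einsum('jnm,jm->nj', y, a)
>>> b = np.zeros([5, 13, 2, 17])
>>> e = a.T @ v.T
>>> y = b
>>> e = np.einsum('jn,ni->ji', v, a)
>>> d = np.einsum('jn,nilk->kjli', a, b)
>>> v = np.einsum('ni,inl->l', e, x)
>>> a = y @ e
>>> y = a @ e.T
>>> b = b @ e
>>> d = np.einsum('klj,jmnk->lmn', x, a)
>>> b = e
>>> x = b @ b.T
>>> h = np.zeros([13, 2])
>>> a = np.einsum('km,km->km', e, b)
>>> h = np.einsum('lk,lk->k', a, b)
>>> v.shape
(5,)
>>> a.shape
(17, 5)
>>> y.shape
(5, 13, 2, 17)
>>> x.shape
(17, 17)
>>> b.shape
(17, 5)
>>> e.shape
(17, 5)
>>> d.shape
(17, 13, 2)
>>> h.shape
(5,)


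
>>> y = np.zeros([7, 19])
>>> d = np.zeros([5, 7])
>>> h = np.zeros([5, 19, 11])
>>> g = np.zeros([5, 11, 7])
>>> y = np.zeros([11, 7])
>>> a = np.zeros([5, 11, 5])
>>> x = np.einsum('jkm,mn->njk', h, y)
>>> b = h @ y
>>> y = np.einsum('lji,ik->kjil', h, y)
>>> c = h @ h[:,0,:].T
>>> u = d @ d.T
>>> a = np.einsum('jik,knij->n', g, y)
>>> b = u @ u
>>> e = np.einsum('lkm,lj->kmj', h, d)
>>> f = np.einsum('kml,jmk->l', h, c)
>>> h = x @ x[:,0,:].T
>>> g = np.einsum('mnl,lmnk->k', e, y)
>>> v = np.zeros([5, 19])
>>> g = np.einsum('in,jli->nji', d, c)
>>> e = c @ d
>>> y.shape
(7, 19, 11, 5)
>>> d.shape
(5, 7)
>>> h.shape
(7, 5, 7)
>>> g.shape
(7, 5, 5)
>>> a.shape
(19,)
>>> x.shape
(7, 5, 19)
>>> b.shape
(5, 5)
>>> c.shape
(5, 19, 5)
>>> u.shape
(5, 5)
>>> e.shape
(5, 19, 7)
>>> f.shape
(11,)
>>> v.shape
(5, 19)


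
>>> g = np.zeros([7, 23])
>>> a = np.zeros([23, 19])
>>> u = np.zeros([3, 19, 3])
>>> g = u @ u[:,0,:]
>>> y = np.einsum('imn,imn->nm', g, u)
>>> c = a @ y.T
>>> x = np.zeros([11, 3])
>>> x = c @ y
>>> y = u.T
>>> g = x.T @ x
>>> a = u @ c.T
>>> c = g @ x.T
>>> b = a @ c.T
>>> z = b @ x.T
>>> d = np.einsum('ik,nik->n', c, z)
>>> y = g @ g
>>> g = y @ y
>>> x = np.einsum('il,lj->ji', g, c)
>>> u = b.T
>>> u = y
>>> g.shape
(19, 19)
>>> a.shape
(3, 19, 23)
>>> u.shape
(19, 19)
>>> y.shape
(19, 19)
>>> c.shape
(19, 23)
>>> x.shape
(23, 19)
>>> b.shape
(3, 19, 19)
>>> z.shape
(3, 19, 23)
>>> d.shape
(3,)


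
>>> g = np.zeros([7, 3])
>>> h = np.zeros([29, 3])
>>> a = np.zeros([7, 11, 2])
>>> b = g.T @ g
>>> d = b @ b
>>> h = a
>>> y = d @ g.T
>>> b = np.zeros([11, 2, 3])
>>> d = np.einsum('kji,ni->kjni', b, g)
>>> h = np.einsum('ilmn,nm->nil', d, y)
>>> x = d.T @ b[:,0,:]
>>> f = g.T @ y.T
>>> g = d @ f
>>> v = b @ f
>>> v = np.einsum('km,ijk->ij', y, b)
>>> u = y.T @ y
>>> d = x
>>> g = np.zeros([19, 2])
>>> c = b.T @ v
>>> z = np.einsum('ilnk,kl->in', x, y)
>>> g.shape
(19, 2)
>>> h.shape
(3, 11, 2)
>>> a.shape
(7, 11, 2)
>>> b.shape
(11, 2, 3)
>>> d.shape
(3, 7, 2, 3)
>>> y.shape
(3, 7)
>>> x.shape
(3, 7, 2, 3)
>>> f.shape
(3, 3)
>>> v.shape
(11, 2)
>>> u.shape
(7, 7)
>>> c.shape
(3, 2, 2)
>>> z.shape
(3, 2)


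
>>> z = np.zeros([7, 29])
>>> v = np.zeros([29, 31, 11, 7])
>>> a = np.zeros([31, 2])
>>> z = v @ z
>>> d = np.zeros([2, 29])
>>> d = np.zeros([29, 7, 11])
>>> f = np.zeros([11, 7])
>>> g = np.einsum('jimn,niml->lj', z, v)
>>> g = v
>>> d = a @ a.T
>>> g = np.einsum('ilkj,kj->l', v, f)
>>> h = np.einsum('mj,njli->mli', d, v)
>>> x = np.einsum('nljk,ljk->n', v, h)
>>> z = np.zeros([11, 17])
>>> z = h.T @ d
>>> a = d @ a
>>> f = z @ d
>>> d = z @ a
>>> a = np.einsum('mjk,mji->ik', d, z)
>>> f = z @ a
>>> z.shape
(7, 11, 31)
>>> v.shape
(29, 31, 11, 7)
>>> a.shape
(31, 2)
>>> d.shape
(7, 11, 2)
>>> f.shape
(7, 11, 2)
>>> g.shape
(31,)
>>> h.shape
(31, 11, 7)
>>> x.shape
(29,)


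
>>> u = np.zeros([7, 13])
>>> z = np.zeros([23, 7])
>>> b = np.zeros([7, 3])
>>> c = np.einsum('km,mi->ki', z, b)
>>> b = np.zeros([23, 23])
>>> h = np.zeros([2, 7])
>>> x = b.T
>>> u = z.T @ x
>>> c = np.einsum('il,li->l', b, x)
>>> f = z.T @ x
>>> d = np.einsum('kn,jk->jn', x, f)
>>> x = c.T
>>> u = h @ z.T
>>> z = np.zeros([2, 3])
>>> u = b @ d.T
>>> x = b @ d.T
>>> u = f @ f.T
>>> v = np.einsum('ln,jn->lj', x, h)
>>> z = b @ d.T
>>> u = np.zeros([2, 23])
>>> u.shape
(2, 23)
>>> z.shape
(23, 7)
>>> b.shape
(23, 23)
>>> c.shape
(23,)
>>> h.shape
(2, 7)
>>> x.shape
(23, 7)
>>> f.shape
(7, 23)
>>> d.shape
(7, 23)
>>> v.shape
(23, 2)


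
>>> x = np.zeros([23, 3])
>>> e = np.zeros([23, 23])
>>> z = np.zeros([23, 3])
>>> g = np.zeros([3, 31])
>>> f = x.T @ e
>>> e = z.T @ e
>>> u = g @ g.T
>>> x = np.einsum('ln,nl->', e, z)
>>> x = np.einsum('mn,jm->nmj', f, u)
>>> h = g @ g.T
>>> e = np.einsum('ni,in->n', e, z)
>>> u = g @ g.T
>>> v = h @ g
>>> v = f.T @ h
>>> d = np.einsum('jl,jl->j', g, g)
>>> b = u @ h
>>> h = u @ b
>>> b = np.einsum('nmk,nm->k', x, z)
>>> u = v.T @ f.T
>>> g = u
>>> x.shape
(23, 3, 3)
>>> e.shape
(3,)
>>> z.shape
(23, 3)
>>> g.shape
(3, 3)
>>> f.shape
(3, 23)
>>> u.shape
(3, 3)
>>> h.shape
(3, 3)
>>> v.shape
(23, 3)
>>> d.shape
(3,)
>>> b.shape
(3,)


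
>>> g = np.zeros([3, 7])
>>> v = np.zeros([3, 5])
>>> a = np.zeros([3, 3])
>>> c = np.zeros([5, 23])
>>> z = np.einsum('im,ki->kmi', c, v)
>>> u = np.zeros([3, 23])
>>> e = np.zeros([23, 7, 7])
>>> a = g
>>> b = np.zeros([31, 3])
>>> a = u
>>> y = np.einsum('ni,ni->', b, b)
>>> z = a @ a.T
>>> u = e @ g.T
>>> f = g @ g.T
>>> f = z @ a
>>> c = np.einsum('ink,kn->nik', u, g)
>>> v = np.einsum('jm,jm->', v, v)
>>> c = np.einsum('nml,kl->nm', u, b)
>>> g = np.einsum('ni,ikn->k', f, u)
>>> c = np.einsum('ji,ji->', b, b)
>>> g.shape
(7,)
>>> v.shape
()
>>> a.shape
(3, 23)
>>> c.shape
()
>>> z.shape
(3, 3)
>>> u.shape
(23, 7, 3)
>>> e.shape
(23, 7, 7)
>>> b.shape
(31, 3)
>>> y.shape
()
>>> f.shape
(3, 23)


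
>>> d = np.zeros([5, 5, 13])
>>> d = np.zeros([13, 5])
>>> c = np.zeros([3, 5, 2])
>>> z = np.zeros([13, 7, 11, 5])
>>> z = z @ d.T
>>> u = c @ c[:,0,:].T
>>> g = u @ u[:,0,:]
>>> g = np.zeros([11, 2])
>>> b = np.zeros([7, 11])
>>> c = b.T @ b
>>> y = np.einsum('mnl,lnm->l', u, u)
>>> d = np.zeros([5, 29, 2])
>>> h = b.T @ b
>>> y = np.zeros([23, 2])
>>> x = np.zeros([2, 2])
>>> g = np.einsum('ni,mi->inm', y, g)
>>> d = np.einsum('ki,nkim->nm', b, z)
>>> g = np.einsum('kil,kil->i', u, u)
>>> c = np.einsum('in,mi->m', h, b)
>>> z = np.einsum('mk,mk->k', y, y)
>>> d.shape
(13, 13)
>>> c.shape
(7,)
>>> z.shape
(2,)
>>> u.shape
(3, 5, 3)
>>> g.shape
(5,)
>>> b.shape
(7, 11)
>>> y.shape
(23, 2)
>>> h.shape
(11, 11)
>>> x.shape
(2, 2)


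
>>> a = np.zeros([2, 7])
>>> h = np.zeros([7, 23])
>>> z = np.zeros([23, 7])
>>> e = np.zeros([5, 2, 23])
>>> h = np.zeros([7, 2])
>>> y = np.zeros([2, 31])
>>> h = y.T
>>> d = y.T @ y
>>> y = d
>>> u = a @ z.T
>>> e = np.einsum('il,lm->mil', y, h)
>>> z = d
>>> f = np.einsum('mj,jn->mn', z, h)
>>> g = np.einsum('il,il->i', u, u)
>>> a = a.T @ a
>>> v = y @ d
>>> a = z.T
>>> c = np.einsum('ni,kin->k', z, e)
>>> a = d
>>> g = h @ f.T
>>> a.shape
(31, 31)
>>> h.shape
(31, 2)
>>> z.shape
(31, 31)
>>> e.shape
(2, 31, 31)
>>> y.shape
(31, 31)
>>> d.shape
(31, 31)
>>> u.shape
(2, 23)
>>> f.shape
(31, 2)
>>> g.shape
(31, 31)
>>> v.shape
(31, 31)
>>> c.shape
(2,)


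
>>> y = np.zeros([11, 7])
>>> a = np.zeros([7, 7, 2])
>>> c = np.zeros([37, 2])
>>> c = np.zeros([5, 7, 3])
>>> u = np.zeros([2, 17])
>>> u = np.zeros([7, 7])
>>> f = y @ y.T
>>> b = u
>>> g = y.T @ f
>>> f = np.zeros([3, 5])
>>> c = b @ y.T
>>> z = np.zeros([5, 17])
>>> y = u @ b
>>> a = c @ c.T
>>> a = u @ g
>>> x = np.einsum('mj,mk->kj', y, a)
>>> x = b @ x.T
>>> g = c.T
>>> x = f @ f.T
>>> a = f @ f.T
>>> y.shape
(7, 7)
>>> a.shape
(3, 3)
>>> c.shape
(7, 11)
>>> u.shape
(7, 7)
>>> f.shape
(3, 5)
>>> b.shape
(7, 7)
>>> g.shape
(11, 7)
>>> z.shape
(5, 17)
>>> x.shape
(3, 3)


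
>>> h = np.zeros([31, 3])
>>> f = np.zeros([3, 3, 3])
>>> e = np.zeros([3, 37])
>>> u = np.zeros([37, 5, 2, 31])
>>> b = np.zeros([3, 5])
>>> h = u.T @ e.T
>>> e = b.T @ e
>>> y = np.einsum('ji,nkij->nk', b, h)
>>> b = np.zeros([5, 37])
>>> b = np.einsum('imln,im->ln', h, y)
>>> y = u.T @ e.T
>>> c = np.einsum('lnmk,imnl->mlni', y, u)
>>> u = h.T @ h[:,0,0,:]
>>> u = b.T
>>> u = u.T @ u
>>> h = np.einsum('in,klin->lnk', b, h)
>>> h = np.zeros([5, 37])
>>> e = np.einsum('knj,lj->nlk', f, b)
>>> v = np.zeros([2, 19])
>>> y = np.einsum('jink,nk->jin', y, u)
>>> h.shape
(5, 37)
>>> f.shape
(3, 3, 3)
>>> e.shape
(3, 5, 3)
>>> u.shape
(5, 5)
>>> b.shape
(5, 3)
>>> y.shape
(31, 2, 5)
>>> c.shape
(5, 31, 2, 37)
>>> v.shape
(2, 19)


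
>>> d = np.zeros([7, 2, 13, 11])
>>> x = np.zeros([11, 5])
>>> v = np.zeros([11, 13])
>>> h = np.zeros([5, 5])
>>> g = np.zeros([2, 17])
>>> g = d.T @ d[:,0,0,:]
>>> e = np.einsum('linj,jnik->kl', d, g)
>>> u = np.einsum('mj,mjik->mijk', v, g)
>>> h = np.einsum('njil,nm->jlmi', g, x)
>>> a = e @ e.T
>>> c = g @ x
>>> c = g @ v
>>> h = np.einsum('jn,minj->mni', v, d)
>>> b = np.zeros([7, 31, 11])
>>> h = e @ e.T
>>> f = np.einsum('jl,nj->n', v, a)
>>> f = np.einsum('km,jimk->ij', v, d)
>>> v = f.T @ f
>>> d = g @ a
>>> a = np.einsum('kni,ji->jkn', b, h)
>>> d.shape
(11, 13, 2, 11)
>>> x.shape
(11, 5)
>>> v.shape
(7, 7)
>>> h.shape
(11, 11)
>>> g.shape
(11, 13, 2, 11)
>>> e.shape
(11, 7)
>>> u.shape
(11, 2, 13, 11)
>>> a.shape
(11, 7, 31)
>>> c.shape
(11, 13, 2, 13)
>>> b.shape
(7, 31, 11)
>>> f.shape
(2, 7)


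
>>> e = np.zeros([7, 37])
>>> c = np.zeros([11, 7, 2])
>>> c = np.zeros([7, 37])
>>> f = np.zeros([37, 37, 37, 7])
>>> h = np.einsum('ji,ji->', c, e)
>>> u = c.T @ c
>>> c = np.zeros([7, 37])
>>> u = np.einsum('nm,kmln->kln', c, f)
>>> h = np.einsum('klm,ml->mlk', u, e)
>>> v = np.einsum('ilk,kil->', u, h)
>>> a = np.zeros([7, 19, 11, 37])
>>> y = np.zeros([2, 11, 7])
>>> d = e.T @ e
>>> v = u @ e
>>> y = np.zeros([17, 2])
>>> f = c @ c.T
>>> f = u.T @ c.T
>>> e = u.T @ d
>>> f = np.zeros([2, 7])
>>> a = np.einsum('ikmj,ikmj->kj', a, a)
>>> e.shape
(7, 37, 37)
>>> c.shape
(7, 37)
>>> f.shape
(2, 7)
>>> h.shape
(7, 37, 37)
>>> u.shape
(37, 37, 7)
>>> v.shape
(37, 37, 37)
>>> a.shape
(19, 37)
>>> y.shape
(17, 2)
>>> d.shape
(37, 37)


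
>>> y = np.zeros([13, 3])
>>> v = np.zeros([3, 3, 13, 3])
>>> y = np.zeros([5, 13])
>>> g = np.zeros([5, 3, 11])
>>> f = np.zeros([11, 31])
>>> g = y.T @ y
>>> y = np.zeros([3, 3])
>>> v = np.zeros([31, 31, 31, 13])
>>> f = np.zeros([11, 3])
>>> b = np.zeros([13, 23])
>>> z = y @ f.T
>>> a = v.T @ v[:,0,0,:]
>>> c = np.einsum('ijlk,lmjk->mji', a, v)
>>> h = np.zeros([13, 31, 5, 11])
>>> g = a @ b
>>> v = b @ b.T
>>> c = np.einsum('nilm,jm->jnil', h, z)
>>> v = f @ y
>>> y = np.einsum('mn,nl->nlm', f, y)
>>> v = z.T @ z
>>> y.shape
(3, 3, 11)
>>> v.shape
(11, 11)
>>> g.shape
(13, 31, 31, 23)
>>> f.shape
(11, 3)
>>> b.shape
(13, 23)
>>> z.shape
(3, 11)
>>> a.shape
(13, 31, 31, 13)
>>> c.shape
(3, 13, 31, 5)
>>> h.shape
(13, 31, 5, 11)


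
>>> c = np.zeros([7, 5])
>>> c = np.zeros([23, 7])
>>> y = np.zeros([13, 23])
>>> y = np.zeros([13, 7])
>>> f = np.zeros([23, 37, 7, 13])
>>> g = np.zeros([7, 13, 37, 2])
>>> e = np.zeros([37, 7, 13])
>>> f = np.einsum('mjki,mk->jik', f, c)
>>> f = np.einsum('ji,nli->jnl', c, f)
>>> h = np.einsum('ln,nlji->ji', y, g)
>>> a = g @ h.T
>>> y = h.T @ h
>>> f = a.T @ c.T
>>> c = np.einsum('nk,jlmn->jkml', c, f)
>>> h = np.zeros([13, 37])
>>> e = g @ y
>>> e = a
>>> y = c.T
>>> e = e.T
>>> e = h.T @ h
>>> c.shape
(37, 7, 13, 37)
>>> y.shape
(37, 13, 7, 37)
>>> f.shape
(37, 37, 13, 23)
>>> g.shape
(7, 13, 37, 2)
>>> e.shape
(37, 37)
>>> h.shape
(13, 37)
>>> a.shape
(7, 13, 37, 37)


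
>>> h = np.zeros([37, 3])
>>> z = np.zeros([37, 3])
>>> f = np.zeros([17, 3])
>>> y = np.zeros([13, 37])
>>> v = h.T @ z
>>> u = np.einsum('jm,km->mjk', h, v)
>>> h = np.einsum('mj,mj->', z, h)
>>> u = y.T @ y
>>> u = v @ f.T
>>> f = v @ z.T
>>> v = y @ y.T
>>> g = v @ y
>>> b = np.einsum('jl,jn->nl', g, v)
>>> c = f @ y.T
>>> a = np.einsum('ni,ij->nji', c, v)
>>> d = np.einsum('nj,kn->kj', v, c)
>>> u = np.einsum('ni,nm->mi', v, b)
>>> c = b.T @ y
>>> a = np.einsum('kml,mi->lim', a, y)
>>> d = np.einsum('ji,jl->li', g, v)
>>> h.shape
()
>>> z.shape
(37, 3)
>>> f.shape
(3, 37)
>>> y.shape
(13, 37)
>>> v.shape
(13, 13)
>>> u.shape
(37, 13)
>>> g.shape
(13, 37)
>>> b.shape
(13, 37)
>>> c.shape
(37, 37)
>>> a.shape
(13, 37, 13)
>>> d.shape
(13, 37)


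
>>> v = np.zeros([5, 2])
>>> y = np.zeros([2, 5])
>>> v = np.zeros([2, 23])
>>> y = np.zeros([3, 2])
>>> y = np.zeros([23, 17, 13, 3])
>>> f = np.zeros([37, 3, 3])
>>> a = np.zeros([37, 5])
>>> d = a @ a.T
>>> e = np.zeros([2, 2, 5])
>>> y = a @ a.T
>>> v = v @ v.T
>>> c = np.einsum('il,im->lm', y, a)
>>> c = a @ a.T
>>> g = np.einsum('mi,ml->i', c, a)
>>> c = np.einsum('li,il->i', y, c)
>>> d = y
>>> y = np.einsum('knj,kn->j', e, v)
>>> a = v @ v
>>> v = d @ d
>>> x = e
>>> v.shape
(37, 37)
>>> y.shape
(5,)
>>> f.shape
(37, 3, 3)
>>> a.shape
(2, 2)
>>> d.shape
(37, 37)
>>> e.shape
(2, 2, 5)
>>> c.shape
(37,)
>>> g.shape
(37,)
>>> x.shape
(2, 2, 5)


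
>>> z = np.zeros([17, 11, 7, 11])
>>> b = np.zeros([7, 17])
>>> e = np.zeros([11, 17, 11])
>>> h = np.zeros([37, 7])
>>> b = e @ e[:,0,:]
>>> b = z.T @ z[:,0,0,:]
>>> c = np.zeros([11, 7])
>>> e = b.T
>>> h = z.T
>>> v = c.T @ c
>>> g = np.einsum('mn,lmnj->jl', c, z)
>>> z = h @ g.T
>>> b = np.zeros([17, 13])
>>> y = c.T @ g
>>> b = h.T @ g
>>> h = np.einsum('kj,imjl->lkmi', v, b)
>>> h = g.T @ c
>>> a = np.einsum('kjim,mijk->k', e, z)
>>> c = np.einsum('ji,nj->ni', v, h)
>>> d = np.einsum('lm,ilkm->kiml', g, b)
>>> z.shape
(11, 7, 11, 11)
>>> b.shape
(17, 11, 7, 17)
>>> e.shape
(11, 11, 7, 11)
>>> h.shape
(17, 7)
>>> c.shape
(17, 7)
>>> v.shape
(7, 7)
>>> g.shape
(11, 17)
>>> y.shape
(7, 17)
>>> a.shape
(11,)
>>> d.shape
(7, 17, 17, 11)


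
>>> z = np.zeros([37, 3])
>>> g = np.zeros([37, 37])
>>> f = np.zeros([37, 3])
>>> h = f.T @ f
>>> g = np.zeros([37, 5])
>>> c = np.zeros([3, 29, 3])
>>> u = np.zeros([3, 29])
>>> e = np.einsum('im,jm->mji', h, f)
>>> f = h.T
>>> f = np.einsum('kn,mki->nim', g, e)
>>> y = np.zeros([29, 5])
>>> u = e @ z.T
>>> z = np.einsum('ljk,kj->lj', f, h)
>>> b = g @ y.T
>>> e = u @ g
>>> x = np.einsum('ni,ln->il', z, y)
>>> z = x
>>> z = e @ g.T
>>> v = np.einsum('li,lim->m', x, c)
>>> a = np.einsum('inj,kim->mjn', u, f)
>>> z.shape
(3, 37, 37)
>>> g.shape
(37, 5)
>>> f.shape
(5, 3, 3)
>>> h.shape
(3, 3)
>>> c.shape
(3, 29, 3)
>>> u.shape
(3, 37, 37)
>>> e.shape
(3, 37, 5)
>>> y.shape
(29, 5)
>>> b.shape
(37, 29)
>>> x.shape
(3, 29)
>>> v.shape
(3,)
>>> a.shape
(3, 37, 37)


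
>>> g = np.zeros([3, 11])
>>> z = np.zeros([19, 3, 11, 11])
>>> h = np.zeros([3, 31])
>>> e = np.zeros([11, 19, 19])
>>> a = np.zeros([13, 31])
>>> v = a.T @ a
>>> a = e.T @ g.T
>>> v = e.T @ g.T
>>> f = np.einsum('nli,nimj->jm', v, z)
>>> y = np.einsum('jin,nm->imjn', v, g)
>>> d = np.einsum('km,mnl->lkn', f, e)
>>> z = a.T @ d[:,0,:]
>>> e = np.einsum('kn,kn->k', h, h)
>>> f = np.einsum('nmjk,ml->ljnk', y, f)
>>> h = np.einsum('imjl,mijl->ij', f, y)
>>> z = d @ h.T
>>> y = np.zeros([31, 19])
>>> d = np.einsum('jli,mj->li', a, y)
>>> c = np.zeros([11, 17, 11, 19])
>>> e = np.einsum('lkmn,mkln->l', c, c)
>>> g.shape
(3, 11)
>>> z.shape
(19, 11, 11)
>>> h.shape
(11, 19)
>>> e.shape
(11,)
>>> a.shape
(19, 19, 3)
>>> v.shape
(19, 19, 3)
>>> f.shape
(11, 19, 19, 3)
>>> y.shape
(31, 19)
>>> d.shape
(19, 3)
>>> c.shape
(11, 17, 11, 19)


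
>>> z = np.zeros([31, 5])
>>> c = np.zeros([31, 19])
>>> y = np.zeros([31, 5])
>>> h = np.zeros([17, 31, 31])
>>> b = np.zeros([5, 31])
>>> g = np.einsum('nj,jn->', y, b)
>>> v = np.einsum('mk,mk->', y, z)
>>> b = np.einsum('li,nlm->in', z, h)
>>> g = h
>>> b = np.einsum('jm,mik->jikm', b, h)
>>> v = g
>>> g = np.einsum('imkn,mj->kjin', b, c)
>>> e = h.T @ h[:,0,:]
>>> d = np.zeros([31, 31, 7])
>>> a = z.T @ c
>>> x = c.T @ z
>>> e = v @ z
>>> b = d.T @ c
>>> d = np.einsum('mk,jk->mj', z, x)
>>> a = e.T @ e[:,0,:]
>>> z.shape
(31, 5)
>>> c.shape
(31, 19)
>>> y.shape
(31, 5)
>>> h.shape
(17, 31, 31)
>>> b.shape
(7, 31, 19)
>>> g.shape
(31, 19, 5, 17)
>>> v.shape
(17, 31, 31)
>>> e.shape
(17, 31, 5)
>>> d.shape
(31, 19)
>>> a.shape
(5, 31, 5)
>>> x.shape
(19, 5)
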